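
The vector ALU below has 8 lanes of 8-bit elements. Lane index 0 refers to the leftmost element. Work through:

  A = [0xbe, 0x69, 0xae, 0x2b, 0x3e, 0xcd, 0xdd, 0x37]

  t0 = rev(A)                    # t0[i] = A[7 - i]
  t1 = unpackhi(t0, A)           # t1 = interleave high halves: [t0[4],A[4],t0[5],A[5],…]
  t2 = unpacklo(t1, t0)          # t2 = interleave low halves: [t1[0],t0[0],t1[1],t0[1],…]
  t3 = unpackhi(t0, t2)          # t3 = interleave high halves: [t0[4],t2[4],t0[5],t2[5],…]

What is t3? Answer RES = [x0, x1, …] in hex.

→ t0 |37|dd|cd|3e|2b|ae|69|be|
→ t1 |2b|3e|ae|cd|69|dd|be|37|
→ t2 |2b|37|3e|dd|ae|cd|cd|3e|
→ t3 |2b|ae|ae|cd|69|cd|be|3e|

RES = [ 0x2b  0xae  0xae  0xcd  0x69  0xcd  0xbe  0x3e ]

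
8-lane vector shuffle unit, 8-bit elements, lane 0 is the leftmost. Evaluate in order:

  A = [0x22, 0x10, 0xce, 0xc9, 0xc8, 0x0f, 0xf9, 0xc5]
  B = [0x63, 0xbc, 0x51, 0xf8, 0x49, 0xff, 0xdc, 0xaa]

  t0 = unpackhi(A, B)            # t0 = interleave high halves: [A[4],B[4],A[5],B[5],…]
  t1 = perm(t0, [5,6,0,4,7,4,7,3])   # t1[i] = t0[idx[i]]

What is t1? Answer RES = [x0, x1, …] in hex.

RES = [0xdc, 0xc5, 0xc8, 0xf9, 0xaa, 0xf9, 0xaa, 0xff]

t0 = [0xc8, 0x49, 0x0f, 0xff, 0xf9, 0xdc, 0xc5, 0xaa]
t1 = [0xdc, 0xc5, 0xc8, 0xf9, 0xaa, 0xf9, 0xaa, 0xff]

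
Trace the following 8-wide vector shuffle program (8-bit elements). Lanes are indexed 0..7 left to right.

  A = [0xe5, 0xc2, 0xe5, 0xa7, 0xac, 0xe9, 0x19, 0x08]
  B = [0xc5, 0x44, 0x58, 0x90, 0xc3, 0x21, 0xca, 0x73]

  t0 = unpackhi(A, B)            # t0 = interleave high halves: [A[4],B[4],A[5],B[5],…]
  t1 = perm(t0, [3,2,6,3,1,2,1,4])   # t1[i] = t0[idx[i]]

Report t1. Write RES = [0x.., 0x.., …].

→ t0 |ac|c3|e9|21|19|ca|08|73|
→ t1 |21|e9|08|21|c3|e9|c3|19|

RES = [ 0x21  0xe9  0x08  0x21  0xc3  0xe9  0xc3  0x19 ]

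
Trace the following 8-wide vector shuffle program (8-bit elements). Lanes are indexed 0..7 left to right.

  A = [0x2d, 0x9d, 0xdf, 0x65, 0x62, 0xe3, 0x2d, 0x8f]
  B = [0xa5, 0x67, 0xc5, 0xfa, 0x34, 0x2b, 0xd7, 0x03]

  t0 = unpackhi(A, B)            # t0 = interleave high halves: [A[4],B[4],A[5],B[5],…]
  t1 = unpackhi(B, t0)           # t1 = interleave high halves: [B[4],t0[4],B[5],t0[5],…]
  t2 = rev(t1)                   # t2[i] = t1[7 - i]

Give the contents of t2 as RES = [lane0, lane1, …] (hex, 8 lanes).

RES = [0x03, 0x03, 0x8f, 0xd7, 0xd7, 0x2b, 0x2d, 0x34]

t0 = [0x62, 0x34, 0xe3, 0x2b, 0x2d, 0xd7, 0x8f, 0x03]
t1 = [0x34, 0x2d, 0x2b, 0xd7, 0xd7, 0x8f, 0x03, 0x03]
t2 = [0x03, 0x03, 0x8f, 0xd7, 0xd7, 0x2b, 0x2d, 0x34]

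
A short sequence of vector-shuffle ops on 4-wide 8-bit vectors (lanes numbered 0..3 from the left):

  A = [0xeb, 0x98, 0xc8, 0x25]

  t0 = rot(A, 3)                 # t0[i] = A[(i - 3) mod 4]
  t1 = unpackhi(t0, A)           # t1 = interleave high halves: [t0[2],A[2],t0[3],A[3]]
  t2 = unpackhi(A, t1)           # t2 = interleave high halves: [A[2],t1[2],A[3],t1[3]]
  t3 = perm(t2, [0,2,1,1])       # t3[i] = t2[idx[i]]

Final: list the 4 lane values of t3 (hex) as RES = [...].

t0 = [0x98, 0xc8, 0x25, 0xeb]
t1 = [0x25, 0xc8, 0xeb, 0x25]
t2 = [0xc8, 0xeb, 0x25, 0x25]
t3 = [0xc8, 0x25, 0xeb, 0xeb]

RES = [0xc8, 0x25, 0xeb, 0xeb]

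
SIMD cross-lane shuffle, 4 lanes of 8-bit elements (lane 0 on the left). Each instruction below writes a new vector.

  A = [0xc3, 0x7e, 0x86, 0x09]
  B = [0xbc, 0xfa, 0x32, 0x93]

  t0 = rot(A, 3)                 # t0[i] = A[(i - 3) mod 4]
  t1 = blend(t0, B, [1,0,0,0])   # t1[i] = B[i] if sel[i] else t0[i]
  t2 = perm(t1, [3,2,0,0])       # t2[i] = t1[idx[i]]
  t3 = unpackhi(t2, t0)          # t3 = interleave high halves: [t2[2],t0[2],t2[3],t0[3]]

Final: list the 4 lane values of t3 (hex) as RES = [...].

RES = [0xbc, 0x09, 0xbc, 0xc3]

  t0: 7e 86 09 c3
  t1: bc 86 09 c3
  t2: c3 09 bc bc
  t3: bc 09 bc c3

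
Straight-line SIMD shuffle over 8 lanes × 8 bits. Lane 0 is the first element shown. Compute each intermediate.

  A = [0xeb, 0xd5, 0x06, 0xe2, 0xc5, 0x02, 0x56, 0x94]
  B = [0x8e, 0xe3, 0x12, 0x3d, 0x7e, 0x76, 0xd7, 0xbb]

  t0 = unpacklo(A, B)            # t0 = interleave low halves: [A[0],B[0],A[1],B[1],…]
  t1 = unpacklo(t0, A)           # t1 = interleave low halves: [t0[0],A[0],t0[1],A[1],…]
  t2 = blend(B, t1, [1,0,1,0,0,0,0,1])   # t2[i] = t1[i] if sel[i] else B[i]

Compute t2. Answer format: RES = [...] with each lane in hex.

  t0: eb 8e d5 e3 06 12 e2 3d
  t1: eb eb 8e d5 d5 06 e3 e2
  t2: eb e3 8e 3d 7e 76 d7 e2

RES = [ 0xeb  0xe3  0x8e  0x3d  0x7e  0x76  0xd7  0xe2 ]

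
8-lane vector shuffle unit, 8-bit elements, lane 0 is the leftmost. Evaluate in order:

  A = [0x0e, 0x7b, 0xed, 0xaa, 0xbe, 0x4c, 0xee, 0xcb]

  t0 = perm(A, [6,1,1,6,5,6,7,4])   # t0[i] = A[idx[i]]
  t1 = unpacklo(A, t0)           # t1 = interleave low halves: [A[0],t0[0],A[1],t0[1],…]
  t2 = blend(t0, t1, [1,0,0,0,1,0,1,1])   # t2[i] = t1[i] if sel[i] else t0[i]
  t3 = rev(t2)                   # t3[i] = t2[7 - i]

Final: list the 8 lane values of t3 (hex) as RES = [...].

  t0: ee 7b 7b ee 4c ee cb be
  t1: 0e ee 7b 7b ed 7b aa ee
  t2: 0e 7b 7b ee ed ee aa ee
  t3: ee aa ee ed ee 7b 7b 0e

RES = [0xee, 0xaa, 0xee, 0xed, 0xee, 0x7b, 0x7b, 0x0e]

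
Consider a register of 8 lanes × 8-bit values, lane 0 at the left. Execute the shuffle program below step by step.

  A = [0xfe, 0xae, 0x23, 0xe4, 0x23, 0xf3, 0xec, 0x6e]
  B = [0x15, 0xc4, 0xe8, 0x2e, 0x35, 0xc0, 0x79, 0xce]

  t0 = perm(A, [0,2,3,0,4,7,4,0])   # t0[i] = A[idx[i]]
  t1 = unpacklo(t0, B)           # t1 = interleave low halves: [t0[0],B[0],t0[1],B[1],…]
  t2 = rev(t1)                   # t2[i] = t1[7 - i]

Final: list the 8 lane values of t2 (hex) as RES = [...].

RES = [ 0x2e  0xfe  0xe8  0xe4  0xc4  0x23  0x15  0xfe ]

→ t0 |fe|23|e4|fe|23|6e|23|fe|
→ t1 |fe|15|23|c4|e4|e8|fe|2e|
→ t2 |2e|fe|e8|e4|c4|23|15|fe|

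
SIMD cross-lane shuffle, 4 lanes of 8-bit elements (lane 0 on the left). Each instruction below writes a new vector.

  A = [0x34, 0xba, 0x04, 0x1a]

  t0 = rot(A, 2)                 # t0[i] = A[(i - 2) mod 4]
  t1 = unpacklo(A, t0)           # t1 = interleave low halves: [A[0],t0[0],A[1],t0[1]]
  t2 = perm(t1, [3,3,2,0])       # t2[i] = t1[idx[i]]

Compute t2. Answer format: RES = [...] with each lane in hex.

→ t0 |04|1a|34|ba|
→ t1 |34|04|ba|1a|
→ t2 |1a|1a|ba|34|

RES = [0x1a, 0x1a, 0xba, 0x34]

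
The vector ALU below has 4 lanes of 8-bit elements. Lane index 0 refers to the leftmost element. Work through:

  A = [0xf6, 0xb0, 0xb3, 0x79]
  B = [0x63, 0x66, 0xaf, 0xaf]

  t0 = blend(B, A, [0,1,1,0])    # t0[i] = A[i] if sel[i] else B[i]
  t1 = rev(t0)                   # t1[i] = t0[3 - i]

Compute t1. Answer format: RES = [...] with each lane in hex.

  t0: 63 b0 b3 af
  t1: af b3 b0 63

RES = [0xaf, 0xb3, 0xb0, 0x63]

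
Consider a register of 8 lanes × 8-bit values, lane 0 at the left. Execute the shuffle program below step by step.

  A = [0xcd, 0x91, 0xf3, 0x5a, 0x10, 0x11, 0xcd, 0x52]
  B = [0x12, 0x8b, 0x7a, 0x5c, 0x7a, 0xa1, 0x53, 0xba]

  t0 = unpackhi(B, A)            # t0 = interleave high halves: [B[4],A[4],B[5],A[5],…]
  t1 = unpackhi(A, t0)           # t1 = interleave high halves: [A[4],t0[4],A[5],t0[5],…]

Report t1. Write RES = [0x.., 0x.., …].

RES = [0x10, 0x53, 0x11, 0xcd, 0xcd, 0xba, 0x52, 0x52]

t0 = [0x7a, 0x10, 0xa1, 0x11, 0x53, 0xcd, 0xba, 0x52]
t1 = [0x10, 0x53, 0x11, 0xcd, 0xcd, 0xba, 0x52, 0x52]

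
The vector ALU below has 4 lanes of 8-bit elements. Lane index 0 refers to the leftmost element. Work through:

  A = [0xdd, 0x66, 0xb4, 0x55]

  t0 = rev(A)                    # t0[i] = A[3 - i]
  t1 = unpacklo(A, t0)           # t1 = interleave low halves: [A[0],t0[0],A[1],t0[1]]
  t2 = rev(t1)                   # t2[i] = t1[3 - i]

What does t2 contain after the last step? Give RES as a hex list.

RES = [0xb4, 0x66, 0x55, 0xdd]

→ t0 |55|b4|66|dd|
→ t1 |dd|55|66|b4|
→ t2 |b4|66|55|dd|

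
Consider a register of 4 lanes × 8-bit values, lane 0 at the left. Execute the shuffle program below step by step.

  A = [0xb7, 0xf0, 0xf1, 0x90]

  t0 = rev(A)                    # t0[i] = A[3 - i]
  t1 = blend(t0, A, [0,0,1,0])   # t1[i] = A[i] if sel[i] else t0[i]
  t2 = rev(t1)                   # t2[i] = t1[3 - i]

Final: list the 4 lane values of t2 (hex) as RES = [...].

RES = [ 0xb7  0xf1  0xf1  0x90 ]

t0 = [0x90, 0xf1, 0xf0, 0xb7]
t1 = [0x90, 0xf1, 0xf1, 0xb7]
t2 = [0xb7, 0xf1, 0xf1, 0x90]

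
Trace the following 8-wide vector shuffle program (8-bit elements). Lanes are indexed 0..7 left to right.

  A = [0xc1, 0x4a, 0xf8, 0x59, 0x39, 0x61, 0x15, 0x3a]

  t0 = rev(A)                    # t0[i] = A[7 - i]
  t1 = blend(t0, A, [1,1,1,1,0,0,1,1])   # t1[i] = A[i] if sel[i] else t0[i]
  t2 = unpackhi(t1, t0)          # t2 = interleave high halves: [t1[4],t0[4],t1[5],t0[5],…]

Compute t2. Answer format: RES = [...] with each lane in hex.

→ t0 |3a|15|61|39|59|f8|4a|c1|
→ t1 |c1|4a|f8|59|59|f8|15|3a|
→ t2 |59|59|f8|f8|15|4a|3a|c1|

RES = [0x59, 0x59, 0xf8, 0xf8, 0x15, 0x4a, 0x3a, 0xc1]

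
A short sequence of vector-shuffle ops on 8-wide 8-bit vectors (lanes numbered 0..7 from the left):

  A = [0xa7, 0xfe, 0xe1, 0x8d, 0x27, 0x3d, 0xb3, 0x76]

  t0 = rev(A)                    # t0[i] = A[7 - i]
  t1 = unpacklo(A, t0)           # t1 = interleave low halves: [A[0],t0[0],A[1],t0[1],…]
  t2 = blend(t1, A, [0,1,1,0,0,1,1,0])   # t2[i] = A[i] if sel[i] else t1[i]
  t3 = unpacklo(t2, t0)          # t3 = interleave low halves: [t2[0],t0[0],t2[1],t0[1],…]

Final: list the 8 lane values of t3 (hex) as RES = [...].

t0 = [0x76, 0xb3, 0x3d, 0x27, 0x8d, 0xe1, 0xfe, 0xa7]
t1 = [0xa7, 0x76, 0xfe, 0xb3, 0xe1, 0x3d, 0x8d, 0x27]
t2 = [0xa7, 0xfe, 0xe1, 0xb3, 0xe1, 0x3d, 0xb3, 0x27]
t3 = [0xa7, 0x76, 0xfe, 0xb3, 0xe1, 0x3d, 0xb3, 0x27]

RES = [ 0xa7  0x76  0xfe  0xb3  0xe1  0x3d  0xb3  0x27 ]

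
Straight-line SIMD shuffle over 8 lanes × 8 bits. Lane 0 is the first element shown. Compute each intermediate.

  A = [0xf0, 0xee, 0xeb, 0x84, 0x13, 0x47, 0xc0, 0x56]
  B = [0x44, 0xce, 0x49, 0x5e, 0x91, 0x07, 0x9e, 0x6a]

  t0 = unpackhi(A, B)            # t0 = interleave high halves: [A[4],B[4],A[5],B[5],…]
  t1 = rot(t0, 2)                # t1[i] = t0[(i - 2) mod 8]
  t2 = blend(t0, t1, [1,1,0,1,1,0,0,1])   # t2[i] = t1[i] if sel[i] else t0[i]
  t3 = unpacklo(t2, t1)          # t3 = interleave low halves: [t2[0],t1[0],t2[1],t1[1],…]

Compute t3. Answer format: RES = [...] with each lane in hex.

→ t0 |13|91|47|07|c0|9e|56|6a|
→ t1 |56|6a|13|91|47|07|c0|9e|
→ t2 |56|6a|47|91|47|9e|56|9e|
→ t3 |56|56|6a|6a|47|13|91|91|

RES = [ 0x56  0x56  0x6a  0x6a  0x47  0x13  0x91  0x91 ]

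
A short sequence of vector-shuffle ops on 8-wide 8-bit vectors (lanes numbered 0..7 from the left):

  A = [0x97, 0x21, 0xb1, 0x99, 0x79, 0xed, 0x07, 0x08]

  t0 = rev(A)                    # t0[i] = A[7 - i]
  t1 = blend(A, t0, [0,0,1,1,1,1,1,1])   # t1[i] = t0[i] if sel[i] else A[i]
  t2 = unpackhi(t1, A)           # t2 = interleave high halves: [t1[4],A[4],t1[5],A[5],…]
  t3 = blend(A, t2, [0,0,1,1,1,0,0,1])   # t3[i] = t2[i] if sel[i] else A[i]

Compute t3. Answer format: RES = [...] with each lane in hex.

RES = [0x97, 0x21, 0xb1, 0xed, 0x21, 0xed, 0x07, 0x08]

  t0: 08 07 ed 79 99 b1 21 97
  t1: 97 21 ed 79 99 b1 21 97
  t2: 99 79 b1 ed 21 07 97 08
  t3: 97 21 b1 ed 21 ed 07 08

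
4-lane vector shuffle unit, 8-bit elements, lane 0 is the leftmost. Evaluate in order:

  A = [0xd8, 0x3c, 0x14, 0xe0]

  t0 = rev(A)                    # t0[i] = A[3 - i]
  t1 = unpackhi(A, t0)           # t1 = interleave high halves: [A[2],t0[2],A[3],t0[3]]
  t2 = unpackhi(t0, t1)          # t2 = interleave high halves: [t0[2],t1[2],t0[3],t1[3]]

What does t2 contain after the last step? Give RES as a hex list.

RES = [0x3c, 0xe0, 0xd8, 0xd8]

t0 = [0xe0, 0x14, 0x3c, 0xd8]
t1 = [0x14, 0x3c, 0xe0, 0xd8]
t2 = [0x3c, 0xe0, 0xd8, 0xd8]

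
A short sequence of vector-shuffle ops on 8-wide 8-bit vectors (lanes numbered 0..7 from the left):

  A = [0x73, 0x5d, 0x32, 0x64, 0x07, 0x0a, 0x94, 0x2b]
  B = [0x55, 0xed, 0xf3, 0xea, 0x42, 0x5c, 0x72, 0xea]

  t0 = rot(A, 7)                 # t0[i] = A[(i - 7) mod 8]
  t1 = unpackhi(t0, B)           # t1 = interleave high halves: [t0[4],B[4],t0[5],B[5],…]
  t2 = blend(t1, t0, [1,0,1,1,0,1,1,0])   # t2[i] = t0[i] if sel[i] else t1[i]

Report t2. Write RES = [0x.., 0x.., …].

RES = [0x5d, 0x42, 0x64, 0x07, 0x2b, 0x94, 0x2b, 0xea]

→ t0 |5d|32|64|07|0a|94|2b|73|
→ t1 |0a|42|94|5c|2b|72|73|ea|
→ t2 |5d|42|64|07|2b|94|2b|ea|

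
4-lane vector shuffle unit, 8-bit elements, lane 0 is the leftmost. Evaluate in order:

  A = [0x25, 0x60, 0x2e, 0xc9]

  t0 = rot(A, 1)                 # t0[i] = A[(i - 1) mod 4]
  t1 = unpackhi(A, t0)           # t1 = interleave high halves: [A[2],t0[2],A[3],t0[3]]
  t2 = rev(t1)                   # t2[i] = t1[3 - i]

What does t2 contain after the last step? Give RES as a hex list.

RES = [0x2e, 0xc9, 0x60, 0x2e]

  t0: c9 25 60 2e
  t1: 2e 60 c9 2e
  t2: 2e c9 60 2e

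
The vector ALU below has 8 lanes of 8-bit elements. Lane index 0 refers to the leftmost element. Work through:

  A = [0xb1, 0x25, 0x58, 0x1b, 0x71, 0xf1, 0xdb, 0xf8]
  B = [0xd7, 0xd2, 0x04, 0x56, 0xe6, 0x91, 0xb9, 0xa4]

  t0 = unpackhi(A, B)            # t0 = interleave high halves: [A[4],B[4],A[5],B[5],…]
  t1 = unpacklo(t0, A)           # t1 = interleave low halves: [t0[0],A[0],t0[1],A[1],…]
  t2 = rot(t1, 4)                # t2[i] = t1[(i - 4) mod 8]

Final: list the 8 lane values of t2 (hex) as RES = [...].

→ t0 |71|e6|f1|91|db|b9|f8|a4|
→ t1 |71|b1|e6|25|f1|58|91|1b|
→ t2 |f1|58|91|1b|71|b1|e6|25|

RES = [0xf1, 0x58, 0x91, 0x1b, 0x71, 0xb1, 0xe6, 0x25]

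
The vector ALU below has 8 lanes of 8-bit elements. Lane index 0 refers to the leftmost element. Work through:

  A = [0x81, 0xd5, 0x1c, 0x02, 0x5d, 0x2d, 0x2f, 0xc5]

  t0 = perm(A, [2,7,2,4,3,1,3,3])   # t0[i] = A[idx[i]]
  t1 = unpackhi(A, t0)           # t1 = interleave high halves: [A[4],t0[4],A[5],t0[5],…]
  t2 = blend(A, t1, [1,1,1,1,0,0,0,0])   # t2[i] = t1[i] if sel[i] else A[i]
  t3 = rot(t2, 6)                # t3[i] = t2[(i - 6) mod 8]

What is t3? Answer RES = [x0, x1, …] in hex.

RES = [ 0x2d  0xd5  0x5d  0x2d  0x2f  0xc5  0x5d  0x02 ]

t0 = [0x1c, 0xc5, 0x1c, 0x5d, 0x02, 0xd5, 0x02, 0x02]
t1 = [0x5d, 0x02, 0x2d, 0xd5, 0x2f, 0x02, 0xc5, 0x02]
t2 = [0x5d, 0x02, 0x2d, 0xd5, 0x5d, 0x2d, 0x2f, 0xc5]
t3 = [0x2d, 0xd5, 0x5d, 0x2d, 0x2f, 0xc5, 0x5d, 0x02]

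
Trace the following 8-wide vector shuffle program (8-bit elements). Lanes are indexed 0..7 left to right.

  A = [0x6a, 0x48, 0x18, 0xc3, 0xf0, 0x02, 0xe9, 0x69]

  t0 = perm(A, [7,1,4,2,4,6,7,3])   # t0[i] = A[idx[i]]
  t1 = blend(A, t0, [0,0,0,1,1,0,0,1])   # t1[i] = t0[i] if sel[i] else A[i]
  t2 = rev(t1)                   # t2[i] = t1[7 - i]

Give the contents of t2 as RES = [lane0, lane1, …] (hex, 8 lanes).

  t0: 69 48 f0 18 f0 e9 69 c3
  t1: 6a 48 18 18 f0 02 e9 c3
  t2: c3 e9 02 f0 18 18 48 6a

RES = [ 0xc3  0xe9  0x02  0xf0  0x18  0x18  0x48  0x6a ]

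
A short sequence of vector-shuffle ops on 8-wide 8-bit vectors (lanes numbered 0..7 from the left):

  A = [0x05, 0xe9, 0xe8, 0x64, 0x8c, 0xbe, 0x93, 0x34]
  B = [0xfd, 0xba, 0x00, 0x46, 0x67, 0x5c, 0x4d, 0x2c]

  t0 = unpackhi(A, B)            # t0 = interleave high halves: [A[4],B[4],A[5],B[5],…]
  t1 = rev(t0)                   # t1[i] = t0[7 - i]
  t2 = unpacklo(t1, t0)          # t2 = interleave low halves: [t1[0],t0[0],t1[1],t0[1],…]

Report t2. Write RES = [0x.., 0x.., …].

RES = [0x2c, 0x8c, 0x34, 0x67, 0x4d, 0xbe, 0x93, 0x5c]

t0 = [0x8c, 0x67, 0xbe, 0x5c, 0x93, 0x4d, 0x34, 0x2c]
t1 = [0x2c, 0x34, 0x4d, 0x93, 0x5c, 0xbe, 0x67, 0x8c]
t2 = [0x2c, 0x8c, 0x34, 0x67, 0x4d, 0xbe, 0x93, 0x5c]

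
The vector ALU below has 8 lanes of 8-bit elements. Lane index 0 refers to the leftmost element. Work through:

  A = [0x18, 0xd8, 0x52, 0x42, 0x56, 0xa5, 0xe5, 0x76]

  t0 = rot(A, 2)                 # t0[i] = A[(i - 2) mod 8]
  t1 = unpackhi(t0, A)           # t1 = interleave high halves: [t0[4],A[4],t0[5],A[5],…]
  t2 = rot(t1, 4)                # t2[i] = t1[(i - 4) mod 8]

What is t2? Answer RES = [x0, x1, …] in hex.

  t0: e5 76 18 d8 52 42 56 a5
  t1: 52 56 42 a5 56 e5 a5 76
  t2: 56 e5 a5 76 52 56 42 a5

RES = [0x56, 0xe5, 0xa5, 0x76, 0x52, 0x56, 0x42, 0xa5]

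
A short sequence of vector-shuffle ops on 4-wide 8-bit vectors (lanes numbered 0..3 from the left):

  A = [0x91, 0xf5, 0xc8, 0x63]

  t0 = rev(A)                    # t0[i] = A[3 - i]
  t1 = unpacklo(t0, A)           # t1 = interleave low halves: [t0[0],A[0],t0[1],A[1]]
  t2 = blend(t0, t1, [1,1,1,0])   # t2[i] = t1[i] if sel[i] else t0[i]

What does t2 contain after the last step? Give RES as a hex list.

→ t0 |63|c8|f5|91|
→ t1 |63|91|c8|f5|
→ t2 |63|91|c8|91|

RES = [0x63, 0x91, 0xc8, 0x91]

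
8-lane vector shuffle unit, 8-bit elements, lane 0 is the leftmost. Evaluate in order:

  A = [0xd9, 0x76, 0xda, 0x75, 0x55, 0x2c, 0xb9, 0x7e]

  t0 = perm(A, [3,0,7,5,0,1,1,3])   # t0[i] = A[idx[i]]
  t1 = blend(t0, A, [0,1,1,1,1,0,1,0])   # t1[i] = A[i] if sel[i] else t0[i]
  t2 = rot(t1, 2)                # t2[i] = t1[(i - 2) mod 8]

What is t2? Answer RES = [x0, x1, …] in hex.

t0 = [0x75, 0xd9, 0x7e, 0x2c, 0xd9, 0x76, 0x76, 0x75]
t1 = [0x75, 0x76, 0xda, 0x75, 0x55, 0x76, 0xb9, 0x75]
t2 = [0xb9, 0x75, 0x75, 0x76, 0xda, 0x75, 0x55, 0x76]

RES = [ 0xb9  0x75  0x75  0x76  0xda  0x75  0x55  0x76 ]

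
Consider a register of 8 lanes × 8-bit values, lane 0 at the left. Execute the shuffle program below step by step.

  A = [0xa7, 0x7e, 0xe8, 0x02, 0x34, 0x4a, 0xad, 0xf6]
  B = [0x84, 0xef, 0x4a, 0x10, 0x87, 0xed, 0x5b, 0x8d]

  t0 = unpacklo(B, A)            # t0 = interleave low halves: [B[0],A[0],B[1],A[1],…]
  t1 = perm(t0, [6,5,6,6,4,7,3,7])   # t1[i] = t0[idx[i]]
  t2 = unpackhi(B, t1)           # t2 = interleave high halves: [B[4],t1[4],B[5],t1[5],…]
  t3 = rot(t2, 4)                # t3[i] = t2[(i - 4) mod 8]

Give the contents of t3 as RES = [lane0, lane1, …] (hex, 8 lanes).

RES = [ 0x5b  0x7e  0x8d  0x02  0x87  0x4a  0xed  0x02 ]

t0 = [0x84, 0xa7, 0xef, 0x7e, 0x4a, 0xe8, 0x10, 0x02]
t1 = [0x10, 0xe8, 0x10, 0x10, 0x4a, 0x02, 0x7e, 0x02]
t2 = [0x87, 0x4a, 0xed, 0x02, 0x5b, 0x7e, 0x8d, 0x02]
t3 = [0x5b, 0x7e, 0x8d, 0x02, 0x87, 0x4a, 0xed, 0x02]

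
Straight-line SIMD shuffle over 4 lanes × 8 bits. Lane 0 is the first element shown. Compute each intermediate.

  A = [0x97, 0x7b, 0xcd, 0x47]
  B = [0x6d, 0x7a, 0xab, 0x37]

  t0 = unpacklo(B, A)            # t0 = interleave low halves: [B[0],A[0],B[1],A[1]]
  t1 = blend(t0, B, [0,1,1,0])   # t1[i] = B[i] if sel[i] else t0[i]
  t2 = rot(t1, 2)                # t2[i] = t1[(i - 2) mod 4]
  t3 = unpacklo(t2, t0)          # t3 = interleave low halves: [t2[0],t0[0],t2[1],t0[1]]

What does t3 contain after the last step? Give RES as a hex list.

RES = [0xab, 0x6d, 0x7b, 0x97]

  t0: 6d 97 7a 7b
  t1: 6d 7a ab 7b
  t2: ab 7b 6d 7a
  t3: ab 6d 7b 97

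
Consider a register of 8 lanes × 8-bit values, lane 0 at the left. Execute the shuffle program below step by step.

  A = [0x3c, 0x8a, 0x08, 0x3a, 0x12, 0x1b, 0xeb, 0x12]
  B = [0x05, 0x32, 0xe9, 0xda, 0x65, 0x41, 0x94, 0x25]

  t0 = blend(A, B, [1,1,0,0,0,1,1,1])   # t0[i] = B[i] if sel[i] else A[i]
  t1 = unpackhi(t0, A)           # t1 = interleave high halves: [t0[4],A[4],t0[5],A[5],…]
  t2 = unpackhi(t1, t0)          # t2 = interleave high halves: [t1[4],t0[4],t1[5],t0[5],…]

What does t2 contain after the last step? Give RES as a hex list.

  t0: 05 32 08 3a 12 41 94 25
  t1: 12 12 41 1b 94 eb 25 12
  t2: 94 12 eb 41 25 94 12 25

RES = [0x94, 0x12, 0xeb, 0x41, 0x25, 0x94, 0x12, 0x25]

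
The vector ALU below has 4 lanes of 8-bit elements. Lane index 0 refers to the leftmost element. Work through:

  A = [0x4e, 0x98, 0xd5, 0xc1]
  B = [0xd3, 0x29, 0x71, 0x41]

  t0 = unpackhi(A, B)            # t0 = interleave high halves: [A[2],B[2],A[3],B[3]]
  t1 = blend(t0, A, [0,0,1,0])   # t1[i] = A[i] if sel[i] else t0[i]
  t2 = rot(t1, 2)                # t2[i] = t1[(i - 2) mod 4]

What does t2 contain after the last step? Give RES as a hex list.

RES = [ 0xd5  0x41  0xd5  0x71 ]

→ t0 |d5|71|c1|41|
→ t1 |d5|71|d5|41|
→ t2 |d5|41|d5|71|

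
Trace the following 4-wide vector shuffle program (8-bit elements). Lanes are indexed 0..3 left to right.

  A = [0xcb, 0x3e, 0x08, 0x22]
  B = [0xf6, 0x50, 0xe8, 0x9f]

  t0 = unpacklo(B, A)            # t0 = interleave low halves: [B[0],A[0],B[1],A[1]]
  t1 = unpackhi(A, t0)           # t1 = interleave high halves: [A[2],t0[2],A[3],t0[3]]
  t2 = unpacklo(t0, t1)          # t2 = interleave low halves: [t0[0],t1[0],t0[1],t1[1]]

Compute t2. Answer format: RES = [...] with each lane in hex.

  t0: f6 cb 50 3e
  t1: 08 50 22 3e
  t2: f6 08 cb 50

RES = [ 0xf6  0x08  0xcb  0x50 ]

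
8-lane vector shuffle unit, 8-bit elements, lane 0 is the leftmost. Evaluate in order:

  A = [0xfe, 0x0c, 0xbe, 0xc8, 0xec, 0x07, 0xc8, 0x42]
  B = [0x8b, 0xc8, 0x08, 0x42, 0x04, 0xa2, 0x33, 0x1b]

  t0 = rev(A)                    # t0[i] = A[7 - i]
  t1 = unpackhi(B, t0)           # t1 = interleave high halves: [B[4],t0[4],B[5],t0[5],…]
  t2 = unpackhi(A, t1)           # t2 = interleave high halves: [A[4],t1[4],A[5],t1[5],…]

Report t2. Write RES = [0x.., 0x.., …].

RES = [ 0xec  0x33  0x07  0x0c  0xc8  0x1b  0x42  0xfe ]

t0 = [0x42, 0xc8, 0x07, 0xec, 0xc8, 0xbe, 0x0c, 0xfe]
t1 = [0x04, 0xc8, 0xa2, 0xbe, 0x33, 0x0c, 0x1b, 0xfe]
t2 = [0xec, 0x33, 0x07, 0x0c, 0xc8, 0x1b, 0x42, 0xfe]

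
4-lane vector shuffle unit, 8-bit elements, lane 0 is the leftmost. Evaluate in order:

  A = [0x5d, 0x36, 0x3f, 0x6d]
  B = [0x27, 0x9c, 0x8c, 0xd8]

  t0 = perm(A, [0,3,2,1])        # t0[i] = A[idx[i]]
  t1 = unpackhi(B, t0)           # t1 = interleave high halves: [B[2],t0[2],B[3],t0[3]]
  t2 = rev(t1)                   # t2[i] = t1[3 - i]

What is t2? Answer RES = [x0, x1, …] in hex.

  t0: 5d 6d 3f 36
  t1: 8c 3f d8 36
  t2: 36 d8 3f 8c

RES = [0x36, 0xd8, 0x3f, 0x8c]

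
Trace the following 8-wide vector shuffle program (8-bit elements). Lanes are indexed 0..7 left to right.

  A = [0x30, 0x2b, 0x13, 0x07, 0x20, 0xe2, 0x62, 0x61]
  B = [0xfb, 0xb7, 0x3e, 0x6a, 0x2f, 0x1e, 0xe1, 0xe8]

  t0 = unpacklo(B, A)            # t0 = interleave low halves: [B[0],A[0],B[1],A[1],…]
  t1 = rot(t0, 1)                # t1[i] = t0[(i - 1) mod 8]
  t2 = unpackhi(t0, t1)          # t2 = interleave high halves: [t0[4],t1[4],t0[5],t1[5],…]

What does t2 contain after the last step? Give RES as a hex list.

t0 = [0xfb, 0x30, 0xb7, 0x2b, 0x3e, 0x13, 0x6a, 0x07]
t1 = [0x07, 0xfb, 0x30, 0xb7, 0x2b, 0x3e, 0x13, 0x6a]
t2 = [0x3e, 0x2b, 0x13, 0x3e, 0x6a, 0x13, 0x07, 0x6a]

RES = [ 0x3e  0x2b  0x13  0x3e  0x6a  0x13  0x07  0x6a ]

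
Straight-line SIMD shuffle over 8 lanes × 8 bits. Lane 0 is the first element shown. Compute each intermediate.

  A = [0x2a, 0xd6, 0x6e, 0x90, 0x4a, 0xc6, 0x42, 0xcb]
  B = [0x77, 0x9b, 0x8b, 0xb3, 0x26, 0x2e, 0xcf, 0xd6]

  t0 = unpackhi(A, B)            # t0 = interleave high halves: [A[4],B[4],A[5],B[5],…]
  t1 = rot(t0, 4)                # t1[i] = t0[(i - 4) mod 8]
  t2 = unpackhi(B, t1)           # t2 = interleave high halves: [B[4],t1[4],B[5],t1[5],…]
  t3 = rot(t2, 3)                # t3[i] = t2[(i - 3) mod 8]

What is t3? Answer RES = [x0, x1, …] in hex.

RES = [ 0xc6  0xd6  0x2e  0x26  0x4a  0x2e  0x26  0xcf ]

t0 = [0x4a, 0x26, 0xc6, 0x2e, 0x42, 0xcf, 0xcb, 0xd6]
t1 = [0x42, 0xcf, 0xcb, 0xd6, 0x4a, 0x26, 0xc6, 0x2e]
t2 = [0x26, 0x4a, 0x2e, 0x26, 0xcf, 0xc6, 0xd6, 0x2e]
t3 = [0xc6, 0xd6, 0x2e, 0x26, 0x4a, 0x2e, 0x26, 0xcf]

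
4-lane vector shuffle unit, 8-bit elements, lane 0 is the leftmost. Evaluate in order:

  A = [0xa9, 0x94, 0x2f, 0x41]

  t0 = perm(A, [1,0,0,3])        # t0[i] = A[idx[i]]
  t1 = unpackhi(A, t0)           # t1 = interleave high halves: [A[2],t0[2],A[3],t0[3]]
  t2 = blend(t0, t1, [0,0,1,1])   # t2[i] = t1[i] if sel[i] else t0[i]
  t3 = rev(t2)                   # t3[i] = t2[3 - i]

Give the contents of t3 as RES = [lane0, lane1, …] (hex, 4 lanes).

  t0: 94 a9 a9 41
  t1: 2f a9 41 41
  t2: 94 a9 41 41
  t3: 41 41 a9 94

RES = [ 0x41  0x41  0xa9  0x94 ]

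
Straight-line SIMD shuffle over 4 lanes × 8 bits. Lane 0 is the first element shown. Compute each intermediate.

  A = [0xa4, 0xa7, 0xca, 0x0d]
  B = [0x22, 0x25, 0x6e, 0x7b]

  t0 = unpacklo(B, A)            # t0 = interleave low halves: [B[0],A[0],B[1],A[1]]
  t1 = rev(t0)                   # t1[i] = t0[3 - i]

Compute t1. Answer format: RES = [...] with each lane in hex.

RES = [0xa7, 0x25, 0xa4, 0x22]

→ t0 |22|a4|25|a7|
→ t1 |a7|25|a4|22|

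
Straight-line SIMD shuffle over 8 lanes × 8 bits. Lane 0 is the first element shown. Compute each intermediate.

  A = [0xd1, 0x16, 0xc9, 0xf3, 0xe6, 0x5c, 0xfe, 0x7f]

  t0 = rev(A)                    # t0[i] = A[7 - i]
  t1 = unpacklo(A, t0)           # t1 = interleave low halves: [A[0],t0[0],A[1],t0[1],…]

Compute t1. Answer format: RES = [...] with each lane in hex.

→ t0 |7f|fe|5c|e6|f3|c9|16|d1|
→ t1 |d1|7f|16|fe|c9|5c|f3|e6|

RES = [0xd1, 0x7f, 0x16, 0xfe, 0xc9, 0x5c, 0xf3, 0xe6]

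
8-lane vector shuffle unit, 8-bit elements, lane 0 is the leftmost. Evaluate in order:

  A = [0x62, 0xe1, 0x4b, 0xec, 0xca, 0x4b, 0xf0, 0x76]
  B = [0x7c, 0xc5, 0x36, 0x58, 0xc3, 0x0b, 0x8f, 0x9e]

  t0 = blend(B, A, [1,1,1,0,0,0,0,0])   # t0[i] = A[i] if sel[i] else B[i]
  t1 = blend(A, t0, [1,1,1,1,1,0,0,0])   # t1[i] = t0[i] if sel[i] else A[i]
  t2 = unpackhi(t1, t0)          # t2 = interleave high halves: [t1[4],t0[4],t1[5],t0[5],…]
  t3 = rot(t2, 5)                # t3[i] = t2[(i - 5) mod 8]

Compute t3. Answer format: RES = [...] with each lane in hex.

RES = [ 0x0b  0xf0  0x8f  0x76  0x9e  0xc3  0xc3  0x4b ]

→ t0 |62|e1|4b|58|c3|0b|8f|9e|
→ t1 |62|e1|4b|58|c3|4b|f0|76|
→ t2 |c3|c3|4b|0b|f0|8f|76|9e|
→ t3 |0b|f0|8f|76|9e|c3|c3|4b|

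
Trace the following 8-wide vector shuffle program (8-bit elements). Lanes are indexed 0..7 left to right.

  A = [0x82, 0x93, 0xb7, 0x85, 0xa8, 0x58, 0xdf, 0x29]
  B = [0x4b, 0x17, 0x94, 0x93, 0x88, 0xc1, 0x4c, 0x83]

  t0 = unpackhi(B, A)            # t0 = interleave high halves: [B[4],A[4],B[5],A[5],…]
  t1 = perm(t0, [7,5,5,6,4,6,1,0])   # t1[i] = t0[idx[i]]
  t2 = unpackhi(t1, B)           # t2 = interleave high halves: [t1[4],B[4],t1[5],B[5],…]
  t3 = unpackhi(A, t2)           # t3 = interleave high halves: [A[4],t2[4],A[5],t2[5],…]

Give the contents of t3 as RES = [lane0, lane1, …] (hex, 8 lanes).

RES = [0xa8, 0xa8, 0x58, 0x4c, 0xdf, 0x88, 0x29, 0x83]

→ t0 |88|a8|c1|58|4c|df|83|29|
→ t1 |29|df|df|83|4c|83|a8|88|
→ t2 |4c|88|83|c1|a8|4c|88|83|
→ t3 |a8|a8|58|4c|df|88|29|83|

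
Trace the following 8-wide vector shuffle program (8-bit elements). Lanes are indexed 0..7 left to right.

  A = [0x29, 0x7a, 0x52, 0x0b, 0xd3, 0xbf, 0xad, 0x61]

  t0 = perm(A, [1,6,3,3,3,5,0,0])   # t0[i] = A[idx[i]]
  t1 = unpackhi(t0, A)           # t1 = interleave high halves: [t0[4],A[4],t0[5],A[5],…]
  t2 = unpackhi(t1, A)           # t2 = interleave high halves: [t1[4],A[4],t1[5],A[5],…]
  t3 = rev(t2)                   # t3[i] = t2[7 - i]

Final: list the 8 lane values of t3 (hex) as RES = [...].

  t0: 7a ad 0b 0b 0b bf 29 29
  t1: 0b d3 bf bf 29 ad 29 61
  t2: 29 d3 ad bf 29 ad 61 61
  t3: 61 61 ad 29 bf ad d3 29

RES = [0x61, 0x61, 0xad, 0x29, 0xbf, 0xad, 0xd3, 0x29]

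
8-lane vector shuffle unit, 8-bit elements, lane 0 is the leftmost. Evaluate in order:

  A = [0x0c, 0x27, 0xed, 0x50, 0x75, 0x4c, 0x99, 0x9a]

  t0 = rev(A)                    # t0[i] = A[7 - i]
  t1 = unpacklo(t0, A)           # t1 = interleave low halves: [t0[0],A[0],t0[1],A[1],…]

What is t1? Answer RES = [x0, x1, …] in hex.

  t0: 9a 99 4c 75 50 ed 27 0c
  t1: 9a 0c 99 27 4c ed 75 50

RES = [ 0x9a  0x0c  0x99  0x27  0x4c  0xed  0x75  0x50 ]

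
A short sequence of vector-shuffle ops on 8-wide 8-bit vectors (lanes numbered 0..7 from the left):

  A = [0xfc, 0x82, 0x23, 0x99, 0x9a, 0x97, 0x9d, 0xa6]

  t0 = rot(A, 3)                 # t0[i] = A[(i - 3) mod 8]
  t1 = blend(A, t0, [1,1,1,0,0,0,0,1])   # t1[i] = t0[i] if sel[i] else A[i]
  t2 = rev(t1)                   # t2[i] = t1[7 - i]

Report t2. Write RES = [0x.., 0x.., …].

RES = [ 0x9a  0x9d  0x97  0x9a  0x99  0xa6  0x9d  0x97 ]

  t0: 97 9d a6 fc 82 23 99 9a
  t1: 97 9d a6 99 9a 97 9d 9a
  t2: 9a 9d 97 9a 99 a6 9d 97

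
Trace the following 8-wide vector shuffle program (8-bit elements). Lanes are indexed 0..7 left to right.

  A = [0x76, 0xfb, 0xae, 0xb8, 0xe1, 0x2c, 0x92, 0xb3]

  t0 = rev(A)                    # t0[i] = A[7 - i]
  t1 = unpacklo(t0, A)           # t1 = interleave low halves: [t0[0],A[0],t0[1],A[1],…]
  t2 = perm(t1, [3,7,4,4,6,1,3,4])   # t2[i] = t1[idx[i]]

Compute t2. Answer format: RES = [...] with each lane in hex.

RES = [0xfb, 0xb8, 0x2c, 0x2c, 0xe1, 0x76, 0xfb, 0x2c]

t0 = [0xb3, 0x92, 0x2c, 0xe1, 0xb8, 0xae, 0xfb, 0x76]
t1 = [0xb3, 0x76, 0x92, 0xfb, 0x2c, 0xae, 0xe1, 0xb8]
t2 = [0xfb, 0xb8, 0x2c, 0x2c, 0xe1, 0x76, 0xfb, 0x2c]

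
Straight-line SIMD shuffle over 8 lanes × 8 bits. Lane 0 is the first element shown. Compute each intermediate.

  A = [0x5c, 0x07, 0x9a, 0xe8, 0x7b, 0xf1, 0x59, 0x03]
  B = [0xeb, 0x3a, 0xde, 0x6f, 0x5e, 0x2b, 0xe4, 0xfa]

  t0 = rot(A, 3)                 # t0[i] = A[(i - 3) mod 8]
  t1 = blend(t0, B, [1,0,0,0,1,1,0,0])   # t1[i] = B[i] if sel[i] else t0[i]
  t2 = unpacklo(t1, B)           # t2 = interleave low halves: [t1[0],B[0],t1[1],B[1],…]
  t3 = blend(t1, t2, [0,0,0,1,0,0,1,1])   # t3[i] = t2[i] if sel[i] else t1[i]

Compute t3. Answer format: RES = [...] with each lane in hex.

→ t0 |f1|59|03|5c|07|9a|e8|7b|
→ t1 |eb|59|03|5c|5e|2b|e8|7b|
→ t2 |eb|eb|59|3a|03|de|5c|6f|
→ t3 |eb|59|03|3a|5e|2b|5c|6f|

RES = [0xeb, 0x59, 0x03, 0x3a, 0x5e, 0x2b, 0x5c, 0x6f]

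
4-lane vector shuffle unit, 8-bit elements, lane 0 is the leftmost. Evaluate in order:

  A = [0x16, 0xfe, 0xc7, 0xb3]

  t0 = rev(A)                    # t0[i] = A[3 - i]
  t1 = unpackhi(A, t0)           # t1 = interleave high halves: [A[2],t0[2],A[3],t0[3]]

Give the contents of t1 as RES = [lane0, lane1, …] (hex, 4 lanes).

t0 = [0xb3, 0xc7, 0xfe, 0x16]
t1 = [0xc7, 0xfe, 0xb3, 0x16]

RES = [0xc7, 0xfe, 0xb3, 0x16]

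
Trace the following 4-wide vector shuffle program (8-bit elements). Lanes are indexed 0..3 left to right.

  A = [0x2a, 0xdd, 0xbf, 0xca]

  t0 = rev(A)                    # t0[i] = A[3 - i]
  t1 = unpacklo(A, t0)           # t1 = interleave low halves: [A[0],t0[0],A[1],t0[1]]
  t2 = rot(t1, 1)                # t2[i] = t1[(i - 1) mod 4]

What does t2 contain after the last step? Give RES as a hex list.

RES = [0xbf, 0x2a, 0xca, 0xdd]

t0 = [0xca, 0xbf, 0xdd, 0x2a]
t1 = [0x2a, 0xca, 0xdd, 0xbf]
t2 = [0xbf, 0x2a, 0xca, 0xdd]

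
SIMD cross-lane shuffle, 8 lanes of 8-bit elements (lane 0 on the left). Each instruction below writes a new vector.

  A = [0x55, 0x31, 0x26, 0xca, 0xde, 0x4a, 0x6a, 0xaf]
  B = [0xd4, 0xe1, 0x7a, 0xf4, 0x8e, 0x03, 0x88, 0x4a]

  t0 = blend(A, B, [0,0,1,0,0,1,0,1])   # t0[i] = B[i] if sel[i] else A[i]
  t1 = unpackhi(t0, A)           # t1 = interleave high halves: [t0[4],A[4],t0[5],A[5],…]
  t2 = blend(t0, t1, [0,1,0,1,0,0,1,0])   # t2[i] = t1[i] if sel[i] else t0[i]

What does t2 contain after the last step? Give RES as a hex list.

t0 = [0x55, 0x31, 0x7a, 0xca, 0xde, 0x03, 0x6a, 0x4a]
t1 = [0xde, 0xde, 0x03, 0x4a, 0x6a, 0x6a, 0x4a, 0xaf]
t2 = [0x55, 0xde, 0x7a, 0x4a, 0xde, 0x03, 0x4a, 0x4a]

RES = [0x55, 0xde, 0x7a, 0x4a, 0xde, 0x03, 0x4a, 0x4a]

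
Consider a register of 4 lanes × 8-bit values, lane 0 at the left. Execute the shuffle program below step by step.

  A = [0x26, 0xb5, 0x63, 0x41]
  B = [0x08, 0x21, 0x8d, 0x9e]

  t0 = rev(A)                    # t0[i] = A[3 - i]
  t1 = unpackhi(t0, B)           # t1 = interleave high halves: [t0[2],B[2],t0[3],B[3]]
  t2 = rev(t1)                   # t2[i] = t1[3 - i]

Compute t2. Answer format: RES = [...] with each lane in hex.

t0 = [0x41, 0x63, 0xb5, 0x26]
t1 = [0xb5, 0x8d, 0x26, 0x9e]
t2 = [0x9e, 0x26, 0x8d, 0xb5]

RES = [0x9e, 0x26, 0x8d, 0xb5]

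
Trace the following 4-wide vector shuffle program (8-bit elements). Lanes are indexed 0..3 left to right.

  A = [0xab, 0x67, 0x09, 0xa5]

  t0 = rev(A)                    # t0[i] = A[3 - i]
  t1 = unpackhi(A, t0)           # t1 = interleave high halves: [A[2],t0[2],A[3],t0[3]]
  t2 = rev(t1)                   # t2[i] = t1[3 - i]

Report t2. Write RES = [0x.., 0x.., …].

  t0: a5 09 67 ab
  t1: 09 67 a5 ab
  t2: ab a5 67 09

RES = [0xab, 0xa5, 0x67, 0x09]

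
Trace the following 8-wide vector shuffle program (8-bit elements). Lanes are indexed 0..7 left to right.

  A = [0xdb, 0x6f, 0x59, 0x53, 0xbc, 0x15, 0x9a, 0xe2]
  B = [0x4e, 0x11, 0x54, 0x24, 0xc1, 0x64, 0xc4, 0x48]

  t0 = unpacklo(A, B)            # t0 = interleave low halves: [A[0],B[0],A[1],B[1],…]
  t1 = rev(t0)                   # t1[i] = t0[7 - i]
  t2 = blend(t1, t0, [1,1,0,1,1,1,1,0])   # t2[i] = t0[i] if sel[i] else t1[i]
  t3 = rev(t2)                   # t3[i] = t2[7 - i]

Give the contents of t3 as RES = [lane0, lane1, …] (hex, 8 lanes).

RES = [ 0xdb  0x53  0x54  0x59  0x11  0x54  0x4e  0xdb ]

  t0: db 4e 6f 11 59 54 53 24
  t1: 24 53 54 59 11 6f 4e db
  t2: db 4e 54 11 59 54 53 db
  t3: db 53 54 59 11 54 4e db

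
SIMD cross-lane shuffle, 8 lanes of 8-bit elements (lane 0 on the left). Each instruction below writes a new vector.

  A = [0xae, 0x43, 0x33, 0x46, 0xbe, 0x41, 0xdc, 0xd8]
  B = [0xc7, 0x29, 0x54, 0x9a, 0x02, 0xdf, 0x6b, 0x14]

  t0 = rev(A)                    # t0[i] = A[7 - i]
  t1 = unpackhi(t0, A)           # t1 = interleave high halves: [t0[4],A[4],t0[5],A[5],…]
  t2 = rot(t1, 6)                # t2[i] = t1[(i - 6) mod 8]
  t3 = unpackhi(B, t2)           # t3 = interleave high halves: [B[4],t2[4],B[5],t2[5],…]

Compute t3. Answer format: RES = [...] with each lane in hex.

→ t0 |d8|dc|41|be|46|33|43|ae|
→ t1 |46|be|33|41|43|dc|ae|d8|
→ t2 |33|41|43|dc|ae|d8|46|be|
→ t3 |02|ae|df|d8|6b|46|14|be|

RES = [ 0x02  0xae  0xdf  0xd8  0x6b  0x46  0x14  0xbe ]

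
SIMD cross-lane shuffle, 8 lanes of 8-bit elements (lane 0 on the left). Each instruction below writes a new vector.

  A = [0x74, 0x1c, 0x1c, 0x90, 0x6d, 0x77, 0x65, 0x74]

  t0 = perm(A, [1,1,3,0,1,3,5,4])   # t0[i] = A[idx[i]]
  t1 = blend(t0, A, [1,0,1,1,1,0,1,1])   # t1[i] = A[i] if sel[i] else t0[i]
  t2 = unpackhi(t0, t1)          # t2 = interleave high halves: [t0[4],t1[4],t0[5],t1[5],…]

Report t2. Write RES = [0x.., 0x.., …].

RES = [ 0x1c  0x6d  0x90  0x90  0x77  0x65  0x6d  0x74 ]

→ t0 |1c|1c|90|74|1c|90|77|6d|
→ t1 |74|1c|1c|90|6d|90|65|74|
→ t2 |1c|6d|90|90|77|65|6d|74|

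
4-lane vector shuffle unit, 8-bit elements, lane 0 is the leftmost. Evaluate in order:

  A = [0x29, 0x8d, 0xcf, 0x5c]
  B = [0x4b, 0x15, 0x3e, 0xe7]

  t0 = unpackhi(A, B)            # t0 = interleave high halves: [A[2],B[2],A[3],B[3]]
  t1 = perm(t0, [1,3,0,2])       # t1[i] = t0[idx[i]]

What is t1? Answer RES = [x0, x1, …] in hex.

  t0: cf 3e 5c e7
  t1: 3e e7 cf 5c

RES = [0x3e, 0xe7, 0xcf, 0x5c]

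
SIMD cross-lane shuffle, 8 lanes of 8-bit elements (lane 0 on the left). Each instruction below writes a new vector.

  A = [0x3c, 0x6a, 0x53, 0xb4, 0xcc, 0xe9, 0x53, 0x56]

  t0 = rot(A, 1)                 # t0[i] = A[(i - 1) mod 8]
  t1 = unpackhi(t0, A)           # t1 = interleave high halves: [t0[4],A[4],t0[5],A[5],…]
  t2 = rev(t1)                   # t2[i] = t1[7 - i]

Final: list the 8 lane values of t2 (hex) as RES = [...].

RES = [ 0x56  0x53  0x53  0xe9  0xe9  0xcc  0xcc  0xb4 ]

→ t0 |56|3c|6a|53|b4|cc|e9|53|
→ t1 |b4|cc|cc|e9|e9|53|53|56|
→ t2 |56|53|53|e9|e9|cc|cc|b4|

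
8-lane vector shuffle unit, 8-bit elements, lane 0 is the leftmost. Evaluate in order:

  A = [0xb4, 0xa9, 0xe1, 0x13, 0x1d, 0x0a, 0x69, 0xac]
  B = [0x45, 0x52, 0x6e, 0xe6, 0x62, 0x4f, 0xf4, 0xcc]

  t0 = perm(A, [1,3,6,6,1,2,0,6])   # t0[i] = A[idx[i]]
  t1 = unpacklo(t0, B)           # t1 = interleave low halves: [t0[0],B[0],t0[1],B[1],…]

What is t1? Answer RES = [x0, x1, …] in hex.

  t0: a9 13 69 69 a9 e1 b4 69
  t1: a9 45 13 52 69 6e 69 e6

RES = [ 0xa9  0x45  0x13  0x52  0x69  0x6e  0x69  0xe6 ]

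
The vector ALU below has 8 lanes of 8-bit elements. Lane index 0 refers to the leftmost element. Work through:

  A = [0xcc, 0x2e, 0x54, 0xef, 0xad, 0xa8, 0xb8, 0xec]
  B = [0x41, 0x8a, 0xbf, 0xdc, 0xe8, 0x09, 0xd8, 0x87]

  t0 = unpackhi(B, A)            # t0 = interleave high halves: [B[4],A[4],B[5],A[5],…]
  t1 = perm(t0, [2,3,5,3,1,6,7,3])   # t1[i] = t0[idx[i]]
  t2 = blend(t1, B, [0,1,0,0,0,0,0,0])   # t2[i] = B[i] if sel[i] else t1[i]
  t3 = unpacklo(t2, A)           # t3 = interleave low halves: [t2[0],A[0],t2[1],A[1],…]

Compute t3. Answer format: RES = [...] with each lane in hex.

RES = [0x09, 0xcc, 0x8a, 0x2e, 0xb8, 0x54, 0xa8, 0xef]

→ t0 |e8|ad|09|a8|d8|b8|87|ec|
→ t1 |09|a8|b8|a8|ad|87|ec|a8|
→ t2 |09|8a|b8|a8|ad|87|ec|a8|
→ t3 |09|cc|8a|2e|b8|54|a8|ef|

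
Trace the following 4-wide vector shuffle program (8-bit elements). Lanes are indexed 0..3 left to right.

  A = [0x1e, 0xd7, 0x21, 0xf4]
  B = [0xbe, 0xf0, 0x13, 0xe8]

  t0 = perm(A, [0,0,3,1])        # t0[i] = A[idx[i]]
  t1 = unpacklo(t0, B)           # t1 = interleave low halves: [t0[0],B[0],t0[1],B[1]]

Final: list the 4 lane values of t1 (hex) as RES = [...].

  t0: 1e 1e f4 d7
  t1: 1e be 1e f0

RES = [ 0x1e  0xbe  0x1e  0xf0 ]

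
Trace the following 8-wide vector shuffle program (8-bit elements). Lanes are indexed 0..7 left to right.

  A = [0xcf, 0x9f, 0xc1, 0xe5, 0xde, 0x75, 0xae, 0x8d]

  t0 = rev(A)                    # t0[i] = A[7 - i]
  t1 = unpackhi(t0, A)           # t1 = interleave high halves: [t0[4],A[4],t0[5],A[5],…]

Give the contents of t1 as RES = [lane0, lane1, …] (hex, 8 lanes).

RES = [0xe5, 0xde, 0xc1, 0x75, 0x9f, 0xae, 0xcf, 0x8d]

t0 = [0x8d, 0xae, 0x75, 0xde, 0xe5, 0xc1, 0x9f, 0xcf]
t1 = [0xe5, 0xde, 0xc1, 0x75, 0x9f, 0xae, 0xcf, 0x8d]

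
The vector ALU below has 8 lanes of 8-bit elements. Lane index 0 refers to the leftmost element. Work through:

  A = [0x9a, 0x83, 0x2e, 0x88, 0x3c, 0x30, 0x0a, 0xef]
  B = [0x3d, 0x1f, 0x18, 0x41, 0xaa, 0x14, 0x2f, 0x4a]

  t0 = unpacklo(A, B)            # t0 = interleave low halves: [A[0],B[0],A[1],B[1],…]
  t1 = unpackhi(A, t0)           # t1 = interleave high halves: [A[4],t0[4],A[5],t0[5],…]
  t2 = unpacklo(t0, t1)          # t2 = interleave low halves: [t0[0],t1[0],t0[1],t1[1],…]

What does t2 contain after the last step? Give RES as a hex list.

t0 = [0x9a, 0x3d, 0x83, 0x1f, 0x2e, 0x18, 0x88, 0x41]
t1 = [0x3c, 0x2e, 0x30, 0x18, 0x0a, 0x88, 0xef, 0x41]
t2 = [0x9a, 0x3c, 0x3d, 0x2e, 0x83, 0x30, 0x1f, 0x18]

RES = [ 0x9a  0x3c  0x3d  0x2e  0x83  0x30  0x1f  0x18 ]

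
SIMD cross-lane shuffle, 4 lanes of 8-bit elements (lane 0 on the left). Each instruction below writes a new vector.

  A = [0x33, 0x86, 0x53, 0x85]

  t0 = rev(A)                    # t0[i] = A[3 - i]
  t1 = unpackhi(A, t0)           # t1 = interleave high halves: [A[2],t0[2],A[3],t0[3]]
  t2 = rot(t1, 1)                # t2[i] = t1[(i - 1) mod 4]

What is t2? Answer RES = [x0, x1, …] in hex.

t0 = [0x85, 0x53, 0x86, 0x33]
t1 = [0x53, 0x86, 0x85, 0x33]
t2 = [0x33, 0x53, 0x86, 0x85]

RES = [ 0x33  0x53  0x86  0x85 ]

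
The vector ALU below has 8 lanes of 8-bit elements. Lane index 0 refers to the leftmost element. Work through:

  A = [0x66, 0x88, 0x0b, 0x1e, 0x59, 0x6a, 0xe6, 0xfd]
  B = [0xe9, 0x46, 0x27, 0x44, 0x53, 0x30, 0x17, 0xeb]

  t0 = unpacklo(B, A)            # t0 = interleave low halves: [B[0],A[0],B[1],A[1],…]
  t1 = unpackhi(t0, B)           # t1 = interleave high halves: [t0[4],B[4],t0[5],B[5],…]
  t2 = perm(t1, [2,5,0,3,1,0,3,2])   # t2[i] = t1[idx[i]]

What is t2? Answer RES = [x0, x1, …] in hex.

RES = [0x0b, 0x17, 0x27, 0x30, 0x53, 0x27, 0x30, 0x0b]

→ t0 |e9|66|46|88|27|0b|44|1e|
→ t1 |27|53|0b|30|44|17|1e|eb|
→ t2 |0b|17|27|30|53|27|30|0b|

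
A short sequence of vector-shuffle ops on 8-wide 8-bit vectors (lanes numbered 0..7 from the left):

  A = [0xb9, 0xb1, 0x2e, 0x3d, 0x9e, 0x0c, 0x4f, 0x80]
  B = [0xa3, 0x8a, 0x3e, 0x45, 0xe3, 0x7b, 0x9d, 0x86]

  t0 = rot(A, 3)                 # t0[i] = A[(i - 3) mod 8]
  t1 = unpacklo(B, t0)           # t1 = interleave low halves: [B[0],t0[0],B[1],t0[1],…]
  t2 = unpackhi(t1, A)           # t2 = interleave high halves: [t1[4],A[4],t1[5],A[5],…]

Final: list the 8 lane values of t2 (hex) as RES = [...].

→ t0 |0c|4f|80|b9|b1|2e|3d|9e|
→ t1 |a3|0c|8a|4f|3e|80|45|b9|
→ t2 |3e|9e|80|0c|45|4f|b9|80|

RES = [ 0x3e  0x9e  0x80  0x0c  0x45  0x4f  0xb9  0x80 ]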